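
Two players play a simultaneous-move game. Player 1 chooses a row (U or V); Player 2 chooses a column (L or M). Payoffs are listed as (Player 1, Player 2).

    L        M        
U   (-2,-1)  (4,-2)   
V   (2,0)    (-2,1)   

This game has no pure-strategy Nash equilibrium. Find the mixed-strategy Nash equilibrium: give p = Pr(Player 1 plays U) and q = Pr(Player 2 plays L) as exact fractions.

p = 1/2, q = 3/5

Each player's mixing probability is pinned down by making the *other* player indifferent.
Player 2 indifferent between L and M: p·(-1) + (1−p)·0 = p·(-2) + (1−p)·1 ⟹ 0 + (-1)p = 1 + (-3)p ⟹ p = 1/2.
Player 1 indifferent between U and V: q·(-2) + (1−q)·4 = q·2 + (1−q)·(-2) ⟹ 4 + (-6)q = (-2) + 4q ⟹ q = 3/5.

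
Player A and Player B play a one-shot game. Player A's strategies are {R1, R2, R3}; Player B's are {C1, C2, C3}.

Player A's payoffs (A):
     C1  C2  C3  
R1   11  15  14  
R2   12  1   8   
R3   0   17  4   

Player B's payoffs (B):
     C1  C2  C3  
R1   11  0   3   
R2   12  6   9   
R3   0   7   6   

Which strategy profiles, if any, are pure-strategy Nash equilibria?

A profile is a Nash equilibrium when each player is best-responding to the other.
Player A's best responses — vs C1: R2 (payoff 12); vs C2: R3 (payoff 17); vs C3: R1 (payoff 14).
Player B's best responses — vs R1: C1 (payoff 11); vs R2: C1 (payoff 12); vs R3: C2 (payoff 7).
Mutual best responses occur at (R2, C1) and (R3, C2); at each, neither player gains by switching.

(R2, C1) and (R3, C2)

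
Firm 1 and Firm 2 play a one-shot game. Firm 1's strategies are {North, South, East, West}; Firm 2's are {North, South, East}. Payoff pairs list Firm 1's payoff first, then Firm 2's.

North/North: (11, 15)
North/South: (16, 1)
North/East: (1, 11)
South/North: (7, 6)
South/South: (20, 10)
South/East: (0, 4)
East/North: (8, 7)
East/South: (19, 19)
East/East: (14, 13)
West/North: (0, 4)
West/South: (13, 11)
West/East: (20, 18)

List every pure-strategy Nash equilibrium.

A profile is a Nash equilibrium when each player is best-responding to the other.
Firm 1's best responses — vs North: North (payoff 11); vs South: South (payoff 20); vs East: West (payoff 20).
Firm 2's best responses — vs North: North (payoff 15); vs South: South (payoff 10); vs East: South (payoff 19); vs West: East (payoff 18).
Mutual best responses occur at (North, North), (South, South), and (West, East); at each, neither player gains by switching.

(North, North), (South, South), and (West, East)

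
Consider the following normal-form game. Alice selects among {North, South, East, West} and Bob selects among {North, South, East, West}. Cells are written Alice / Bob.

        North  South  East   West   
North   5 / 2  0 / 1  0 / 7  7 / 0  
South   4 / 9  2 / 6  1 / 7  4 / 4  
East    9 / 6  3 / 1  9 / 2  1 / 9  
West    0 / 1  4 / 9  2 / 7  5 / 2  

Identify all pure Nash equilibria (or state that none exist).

(West, South)

Check mutual best responses: a cell is a NE iff neither player can gain by unilaterally deviating.
Alice's best responses — vs North: East (payoff 9); vs South: West (payoff 4); vs East: East (payoff 9); vs West: North (payoff 7).
Bob's best responses — vs North: East (payoff 7); vs South: North (payoff 9); vs East: West (payoff 9); vs West: South (payoff 9).
The only mutual best response is (West, South); neither player gains by switching there.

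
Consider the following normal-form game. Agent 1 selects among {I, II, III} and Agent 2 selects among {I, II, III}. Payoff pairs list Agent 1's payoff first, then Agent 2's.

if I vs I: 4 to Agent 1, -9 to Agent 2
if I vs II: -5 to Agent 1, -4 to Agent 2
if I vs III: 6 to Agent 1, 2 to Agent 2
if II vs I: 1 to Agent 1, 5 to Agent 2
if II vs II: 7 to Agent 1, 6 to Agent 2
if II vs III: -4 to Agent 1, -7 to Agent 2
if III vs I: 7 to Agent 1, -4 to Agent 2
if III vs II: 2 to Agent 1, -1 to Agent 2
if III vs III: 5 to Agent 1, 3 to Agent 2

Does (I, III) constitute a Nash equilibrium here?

Holding Agent 2 at III: Agent 1 gets 6 from I, versus -4 from II, 5 from III. No profitable deviation for Agent 1.
Holding Agent 1 at I: Agent 2 gets 2 from III, versus -9 from I, -4 from II. No profitable deviation for Agent 2 either.

Yes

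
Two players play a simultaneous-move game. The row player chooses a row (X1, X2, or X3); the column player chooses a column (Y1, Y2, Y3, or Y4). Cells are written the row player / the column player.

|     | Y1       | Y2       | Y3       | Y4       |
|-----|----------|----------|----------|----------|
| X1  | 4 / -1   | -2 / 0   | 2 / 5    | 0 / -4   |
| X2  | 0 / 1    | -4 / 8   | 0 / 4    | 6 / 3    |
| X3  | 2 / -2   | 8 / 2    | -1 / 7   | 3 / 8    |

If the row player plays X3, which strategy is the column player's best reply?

With the row player fixed at X3, the column player's payoffs are: Y1 → -2, Y2 → 2, Y3 → 7, Y4 → 8.
The maximum is 8, achieved by Y4.

Y4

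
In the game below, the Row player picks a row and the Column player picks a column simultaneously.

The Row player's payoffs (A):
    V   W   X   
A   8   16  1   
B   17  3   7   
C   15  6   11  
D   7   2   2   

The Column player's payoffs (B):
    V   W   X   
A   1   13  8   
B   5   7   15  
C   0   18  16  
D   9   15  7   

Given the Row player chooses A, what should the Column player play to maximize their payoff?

W

With the Row player fixed at A, the Column player's payoffs are: V → 1, W → 13, X → 8.
The maximum is 13, achieved by W.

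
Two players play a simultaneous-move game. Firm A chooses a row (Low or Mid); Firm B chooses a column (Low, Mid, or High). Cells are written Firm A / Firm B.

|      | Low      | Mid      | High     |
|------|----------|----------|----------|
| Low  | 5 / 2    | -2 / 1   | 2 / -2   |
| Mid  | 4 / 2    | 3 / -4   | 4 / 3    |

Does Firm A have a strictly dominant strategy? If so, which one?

A strategy is strictly dominant if it gives Firm A a strictly higher payoff than every other strategy, against every choice by the opponent.
Low is not dominant: against Mid, Mid gives 3 > -2.
Mid is not dominant: against Low, Low gives 5 > 4.
No single strategy is best against every opponent action.

None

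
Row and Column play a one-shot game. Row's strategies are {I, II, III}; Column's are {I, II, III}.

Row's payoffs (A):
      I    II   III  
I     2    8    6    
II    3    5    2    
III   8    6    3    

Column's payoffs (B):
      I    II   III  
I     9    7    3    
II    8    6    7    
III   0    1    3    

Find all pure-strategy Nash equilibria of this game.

Check mutual best responses: a cell is a NE iff neither player can gain by unilaterally deviating.
Row's best responses — vs I: III (payoff 8); vs II: I (payoff 8); vs III: I (payoff 6).
Column's best responses — vs I: I (payoff 9); vs II: I (payoff 8); vs III: III (payoff 3).
No cell has both players best-responding. For instance, Row's best reply to I is III, but against III Column prefers III over I.

No pure-strategy Nash equilibrium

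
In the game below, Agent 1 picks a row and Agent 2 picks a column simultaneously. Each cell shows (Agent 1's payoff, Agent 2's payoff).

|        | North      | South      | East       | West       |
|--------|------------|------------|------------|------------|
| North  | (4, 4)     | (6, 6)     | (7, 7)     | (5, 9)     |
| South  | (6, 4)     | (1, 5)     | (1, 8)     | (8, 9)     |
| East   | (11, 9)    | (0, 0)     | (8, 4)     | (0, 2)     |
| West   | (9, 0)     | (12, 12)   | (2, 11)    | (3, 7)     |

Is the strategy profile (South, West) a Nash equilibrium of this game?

Yes

Holding Agent 2 at West: Agent 1 gets 8 from South, versus 5 from North, 0 from East, 3 from West. No profitable deviation for Agent 1.
Holding Agent 1 at South: Agent 2 gets 9 from West, versus 4 from North, 5 from South, 8 from East. No profitable deviation for Agent 2 either.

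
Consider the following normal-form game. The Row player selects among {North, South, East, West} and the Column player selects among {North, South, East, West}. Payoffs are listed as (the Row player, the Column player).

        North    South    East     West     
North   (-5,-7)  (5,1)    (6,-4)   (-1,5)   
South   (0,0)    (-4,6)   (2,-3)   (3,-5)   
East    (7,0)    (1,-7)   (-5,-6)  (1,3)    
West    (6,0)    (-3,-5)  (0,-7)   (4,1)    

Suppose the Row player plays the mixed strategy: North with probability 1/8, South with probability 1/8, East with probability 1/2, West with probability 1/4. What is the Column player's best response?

Compute the Column player's expected payoff from each pure strategy against the given mix.
North: (1/8)·(-7) + (1/8)·0 + (1/2)·0 + (1/4)·0 = -7/8
South: (1/8)·1 + (1/8)·6 + (1/2)·(-7) + (1/4)·(-5) = -31/8
East: (1/8)·(-4) + (1/8)·(-3) + (1/2)·(-6) + (1/4)·(-7) = -45/8
West: (1/8)·5 + (1/8)·(-5) + (1/2)·3 + (1/4)·1 = 7/4
Highest expected payoff is 7/4, from West.

West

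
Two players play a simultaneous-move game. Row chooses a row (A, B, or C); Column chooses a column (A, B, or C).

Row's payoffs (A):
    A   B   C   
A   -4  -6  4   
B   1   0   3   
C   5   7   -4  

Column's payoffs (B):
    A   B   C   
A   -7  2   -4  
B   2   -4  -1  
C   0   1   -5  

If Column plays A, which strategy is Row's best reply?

C

With Column fixed at A, Row's payoffs are: A → -4, B → 1, C → 5.
The maximum is 5, achieved by C.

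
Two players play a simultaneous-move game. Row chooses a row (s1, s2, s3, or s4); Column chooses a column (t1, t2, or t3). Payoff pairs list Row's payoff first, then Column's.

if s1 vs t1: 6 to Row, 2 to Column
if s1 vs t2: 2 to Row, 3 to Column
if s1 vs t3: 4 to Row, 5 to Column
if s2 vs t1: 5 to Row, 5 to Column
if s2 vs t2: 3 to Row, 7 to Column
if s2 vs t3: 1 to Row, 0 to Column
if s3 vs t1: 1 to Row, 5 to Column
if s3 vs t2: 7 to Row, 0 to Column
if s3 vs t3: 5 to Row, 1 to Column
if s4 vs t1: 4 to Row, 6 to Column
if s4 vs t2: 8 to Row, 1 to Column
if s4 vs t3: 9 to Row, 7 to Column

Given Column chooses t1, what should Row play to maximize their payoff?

With Column fixed at t1, Row's payoffs are: s1 → 6, s2 → 5, s3 → 1, s4 → 4.
The maximum is 6, achieved by s1.

s1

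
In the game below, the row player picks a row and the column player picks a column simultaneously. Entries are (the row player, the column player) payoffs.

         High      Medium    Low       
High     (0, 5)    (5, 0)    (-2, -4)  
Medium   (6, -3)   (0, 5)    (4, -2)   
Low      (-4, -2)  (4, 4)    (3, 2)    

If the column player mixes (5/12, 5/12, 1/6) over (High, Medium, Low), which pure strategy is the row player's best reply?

The row player's best reply maximizes expected payoff against the mix.
High: (5/12)·0 + (5/12)·5 + (1/6)·(-2) = 7/4
Medium: (5/12)·6 + (5/12)·0 + (1/6)·4 = 19/6
Low: (5/12)·(-4) + (5/12)·4 + (1/6)·3 = 1/2
Highest expected payoff is 19/6, from Medium.

Medium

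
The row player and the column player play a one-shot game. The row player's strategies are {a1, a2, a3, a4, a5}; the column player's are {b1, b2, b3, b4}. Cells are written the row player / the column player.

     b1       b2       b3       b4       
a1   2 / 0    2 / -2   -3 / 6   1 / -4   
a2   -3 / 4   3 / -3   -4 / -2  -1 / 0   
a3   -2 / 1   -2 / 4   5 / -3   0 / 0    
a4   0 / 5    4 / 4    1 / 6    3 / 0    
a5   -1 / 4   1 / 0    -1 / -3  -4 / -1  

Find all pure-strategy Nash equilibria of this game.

None

Check mutual best responses: a cell is a NE iff neither player can gain by unilaterally deviating.
The row player's best responses — vs b1: a1 (payoff 2); vs b2: a4 (payoff 4); vs b3: a3 (payoff 5); vs b4: a4 (payoff 3).
The column player's best responses — vs a1: b3 (payoff 6); vs a2: b1 (payoff 4); vs a3: b2 (payoff 4); vs a4: b3 (payoff 6); vs a5: b1 (payoff 4).
No cell has both players best-responding. For instance, the row player's best reply to b3 is a3, but against a3 the column player prefers b2 over b3.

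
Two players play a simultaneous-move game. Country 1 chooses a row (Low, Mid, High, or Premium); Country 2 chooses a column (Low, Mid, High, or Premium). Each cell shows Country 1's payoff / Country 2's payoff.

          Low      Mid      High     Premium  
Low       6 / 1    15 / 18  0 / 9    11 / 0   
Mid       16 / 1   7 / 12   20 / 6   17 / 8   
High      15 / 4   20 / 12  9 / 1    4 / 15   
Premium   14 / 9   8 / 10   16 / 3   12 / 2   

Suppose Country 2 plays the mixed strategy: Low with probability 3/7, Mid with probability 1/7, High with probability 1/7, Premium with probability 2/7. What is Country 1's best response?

Country 1's best reply maximizes expected payoff against the mix.
Low: (3/7)·6 + (1/7)·15 + (1/7)·0 + (2/7)·11 = 55/7
Mid: (3/7)·16 + (1/7)·7 + (1/7)·20 + (2/7)·17 = 109/7
High: (3/7)·15 + (1/7)·20 + (1/7)·9 + (2/7)·4 = 82/7
Premium: (3/7)·14 + (1/7)·8 + (1/7)·16 + (2/7)·12 = 90/7
Highest expected payoff is 109/7, from Mid.

Mid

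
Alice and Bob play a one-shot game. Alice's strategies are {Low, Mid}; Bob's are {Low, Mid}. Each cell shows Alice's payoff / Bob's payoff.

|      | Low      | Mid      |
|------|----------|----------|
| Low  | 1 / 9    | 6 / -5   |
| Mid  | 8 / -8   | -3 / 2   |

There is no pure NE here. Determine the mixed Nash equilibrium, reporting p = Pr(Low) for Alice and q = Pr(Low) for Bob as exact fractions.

Each player's mixing probability is pinned down by making the *other* player indifferent.
Bob indifferent between Low and Mid: p·9 + (1−p)·(-8) = p·(-5) + (1−p)·2 ⟹ (-8) + 17p = 2 + (-7)p ⟹ p = 5/12.
Alice indifferent between Low and Mid: q·1 + (1−q)·6 = q·8 + (1−q)·(-3) ⟹ 6 + (-5)q = (-3) + 11q ⟹ q = 9/16.

p = 5/12, q = 9/16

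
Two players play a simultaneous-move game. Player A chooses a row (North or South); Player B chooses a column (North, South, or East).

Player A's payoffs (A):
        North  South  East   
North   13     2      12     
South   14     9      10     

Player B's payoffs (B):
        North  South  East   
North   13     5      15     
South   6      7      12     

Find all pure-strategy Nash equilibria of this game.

(North, East)

A profile is a Nash equilibrium when each player is best-responding to the other.
Player A's best responses — vs North: South (payoff 14); vs South: South (payoff 9); vs East: North (payoff 12).
Player B's best responses — vs North: East (payoff 15); vs South: East (payoff 12).
The only mutual best response is (North, East); neither player gains by switching there.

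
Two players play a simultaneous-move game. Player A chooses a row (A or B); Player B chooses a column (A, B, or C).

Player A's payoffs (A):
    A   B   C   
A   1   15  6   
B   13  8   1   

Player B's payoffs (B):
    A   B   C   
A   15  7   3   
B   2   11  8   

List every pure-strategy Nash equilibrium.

No pure-strategy Nash equilibrium

A profile is a Nash equilibrium when each player is best-responding to the other.
Player A's best responses — vs A: B (payoff 13); vs B: A (payoff 15); vs C: A (payoff 6).
Player B's best responses — vs A: A (payoff 15); vs B: B (payoff 11).
No cell has both players best-responding. For instance, Player A's best reply to B is A, but against A Player B prefers A over B.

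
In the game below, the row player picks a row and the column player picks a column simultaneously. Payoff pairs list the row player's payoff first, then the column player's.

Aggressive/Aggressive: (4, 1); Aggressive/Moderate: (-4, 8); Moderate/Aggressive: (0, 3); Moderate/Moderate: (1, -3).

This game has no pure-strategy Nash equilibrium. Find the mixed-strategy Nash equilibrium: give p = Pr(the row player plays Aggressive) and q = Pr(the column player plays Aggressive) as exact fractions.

Each player's mixing probability is pinned down by making the *other* player indifferent.
The column player indifferent between Aggressive and Moderate: p·1 + (1−p)·3 = p·8 + (1−p)·(-3) ⟹ 3 + (-2)p = (-3) + 11p ⟹ p = 6/13.
The row player indifferent between Aggressive and Moderate: q·4 + (1−q)·(-4) = q·0 + (1−q)·1 ⟹ (-4) + 8q = 1 + (-1)q ⟹ q = 5/9.

p = 6/13, q = 5/9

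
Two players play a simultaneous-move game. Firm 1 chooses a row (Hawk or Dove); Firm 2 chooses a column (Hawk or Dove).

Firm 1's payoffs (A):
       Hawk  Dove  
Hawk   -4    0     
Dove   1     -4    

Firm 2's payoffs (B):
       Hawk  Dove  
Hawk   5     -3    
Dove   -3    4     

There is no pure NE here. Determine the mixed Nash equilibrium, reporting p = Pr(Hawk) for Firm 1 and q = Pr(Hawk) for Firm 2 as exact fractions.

In a mixed NE each player is indifferent between their pure strategies, so the opponent's mix sets the indifference.
Firm 2 indifferent between Hawk and Dove: p·5 + (1−p)·(-3) = p·(-3) + (1−p)·4 ⟹ (-3) + 8p = 4 + (-7)p ⟹ p = 7/15.
Firm 1 indifferent between Hawk and Dove: q·(-4) + (1−q)·0 = q·1 + (1−q)·(-4) ⟹ 0 + (-4)q = (-4) + 5q ⟹ q = 4/9.

p = 7/15, q = 4/9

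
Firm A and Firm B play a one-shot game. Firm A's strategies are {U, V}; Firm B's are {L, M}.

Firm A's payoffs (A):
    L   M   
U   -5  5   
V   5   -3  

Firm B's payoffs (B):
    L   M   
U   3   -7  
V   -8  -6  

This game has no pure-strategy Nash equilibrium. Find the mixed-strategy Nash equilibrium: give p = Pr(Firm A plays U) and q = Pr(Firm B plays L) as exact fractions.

In a mixed NE each player is indifferent between their pure strategies, so the opponent's mix sets the indifference.
Firm B indifferent between L and M: p·3 + (1−p)·(-8) = p·(-7) + (1−p)·(-6) ⟹ (-8) + 11p = (-6) + (-1)p ⟹ p = 1/6.
Firm A indifferent between U and V: q·(-5) + (1−q)·5 = q·5 + (1−q)·(-3) ⟹ 5 + (-10)q = (-3) + 8q ⟹ q = 4/9.

p = 1/6, q = 4/9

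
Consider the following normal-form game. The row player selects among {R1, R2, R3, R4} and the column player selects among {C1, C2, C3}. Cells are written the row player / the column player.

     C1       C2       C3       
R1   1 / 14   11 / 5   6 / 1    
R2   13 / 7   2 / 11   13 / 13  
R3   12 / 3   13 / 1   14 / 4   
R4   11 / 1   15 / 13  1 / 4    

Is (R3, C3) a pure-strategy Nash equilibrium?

Holding the column player at C3: the row player gets 14 from R3, versus 6 from R1, 13 from R2, 1 from R4. No profitable deviation for the row player.
Holding the row player at R3: the column player gets 4 from C3, versus 3 from C1, 1 from C2. No profitable deviation for the column player either.

Yes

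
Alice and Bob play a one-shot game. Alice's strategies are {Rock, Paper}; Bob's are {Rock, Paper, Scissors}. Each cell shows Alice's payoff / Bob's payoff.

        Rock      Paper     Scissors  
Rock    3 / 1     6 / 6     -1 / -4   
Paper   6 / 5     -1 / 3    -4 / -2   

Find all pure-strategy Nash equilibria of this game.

(Rock, Paper) and (Paper, Rock)

A profile is a Nash equilibrium when each player is best-responding to the other.
Alice's best responses — vs Rock: Paper (payoff 6); vs Paper: Rock (payoff 6); vs Scissors: Rock (payoff -1).
Bob's best responses — vs Rock: Paper (payoff 6); vs Paper: Rock (payoff 5).
Mutual best responses occur at (Rock, Paper) and (Paper, Rock); at each, neither player gains by switching.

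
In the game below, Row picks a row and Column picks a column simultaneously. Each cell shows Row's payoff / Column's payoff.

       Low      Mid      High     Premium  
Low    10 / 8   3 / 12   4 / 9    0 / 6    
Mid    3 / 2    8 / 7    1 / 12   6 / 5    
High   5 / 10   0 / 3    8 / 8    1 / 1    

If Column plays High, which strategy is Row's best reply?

With Column fixed at High, Row's payoffs are: Low → 4, Mid → 1, High → 8.
The maximum is 8, achieved by High.

High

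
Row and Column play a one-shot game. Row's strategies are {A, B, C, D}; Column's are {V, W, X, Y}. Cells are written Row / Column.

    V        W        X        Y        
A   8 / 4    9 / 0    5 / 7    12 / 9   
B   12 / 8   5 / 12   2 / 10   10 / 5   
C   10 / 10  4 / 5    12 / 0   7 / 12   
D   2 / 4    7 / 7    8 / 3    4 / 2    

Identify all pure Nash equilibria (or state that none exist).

(A, Y)

Find each player's best response to every opponent strategy; NE are the intersections.
Row's best responses — vs V: B (payoff 12); vs W: A (payoff 9); vs X: C (payoff 12); vs Y: A (payoff 12).
Column's best responses — vs A: Y (payoff 9); vs B: W (payoff 12); vs C: Y (payoff 12); vs D: W (payoff 7).
The only mutual best response is (A, Y); neither player gains by switching there.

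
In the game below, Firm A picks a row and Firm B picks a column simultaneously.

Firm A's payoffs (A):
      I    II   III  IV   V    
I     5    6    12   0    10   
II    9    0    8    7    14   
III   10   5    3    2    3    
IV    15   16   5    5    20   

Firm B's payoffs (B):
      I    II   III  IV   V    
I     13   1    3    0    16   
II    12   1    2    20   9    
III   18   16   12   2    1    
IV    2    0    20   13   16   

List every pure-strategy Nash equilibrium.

(II, IV)

Check mutual best responses: a cell is a NE iff neither player can gain by unilaterally deviating.
Firm A's best responses — vs I: IV (payoff 15); vs II: IV (payoff 16); vs III: I (payoff 12); vs IV: II (payoff 7); vs V: IV (payoff 20).
Firm B's best responses — vs I: V (payoff 16); vs II: IV (payoff 20); vs III: I (payoff 18); vs IV: III (payoff 20).
The only mutual best response is (II, IV); neither player gains by switching there.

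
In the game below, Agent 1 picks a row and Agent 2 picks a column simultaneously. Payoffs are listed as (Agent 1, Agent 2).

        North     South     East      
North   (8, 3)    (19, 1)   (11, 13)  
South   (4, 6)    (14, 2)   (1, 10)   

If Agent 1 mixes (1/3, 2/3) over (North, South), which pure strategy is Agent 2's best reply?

East

Compute Agent 2's expected payoff from each pure strategy against the given mix.
North: (1/3)·3 + (2/3)·6 = 5
South: (1/3)·1 + (2/3)·2 = 5/3
East: (1/3)·13 + (2/3)·10 = 11
Highest expected payoff is 11, from East.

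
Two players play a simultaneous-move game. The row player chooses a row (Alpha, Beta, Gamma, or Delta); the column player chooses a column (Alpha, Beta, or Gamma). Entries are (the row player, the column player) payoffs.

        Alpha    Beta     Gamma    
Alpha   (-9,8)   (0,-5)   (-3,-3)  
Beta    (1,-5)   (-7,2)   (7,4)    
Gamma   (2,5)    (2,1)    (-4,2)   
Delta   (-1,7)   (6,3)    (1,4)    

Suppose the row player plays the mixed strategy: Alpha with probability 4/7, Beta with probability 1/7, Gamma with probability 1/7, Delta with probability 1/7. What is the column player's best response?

The column player's best reply maximizes expected payoff against the mix.
Alpha: (4/7)·8 + (1/7)·(-5) + (1/7)·5 + (1/7)·7 = 39/7
Beta: (4/7)·(-5) + (1/7)·2 + (1/7)·1 + (1/7)·3 = -2
Gamma: (4/7)·(-3) + (1/7)·4 + (1/7)·2 + (1/7)·4 = -2/7
Highest expected payoff is 39/7, from Alpha.

Alpha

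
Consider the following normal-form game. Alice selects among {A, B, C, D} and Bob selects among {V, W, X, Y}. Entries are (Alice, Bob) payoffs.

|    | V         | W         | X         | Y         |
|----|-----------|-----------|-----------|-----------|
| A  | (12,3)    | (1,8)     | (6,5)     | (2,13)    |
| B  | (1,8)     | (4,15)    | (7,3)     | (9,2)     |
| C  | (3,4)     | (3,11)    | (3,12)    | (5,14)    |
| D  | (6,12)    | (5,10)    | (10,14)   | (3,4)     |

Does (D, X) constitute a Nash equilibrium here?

Yes

Holding Bob at X: Alice gets 10 from D, versus 6 from A, 7 from B, 3 from C. No profitable deviation for Alice.
Holding Alice at D: Bob gets 14 from X, versus 12 from V, 10 from W, 4 from Y. No profitable deviation for Bob either.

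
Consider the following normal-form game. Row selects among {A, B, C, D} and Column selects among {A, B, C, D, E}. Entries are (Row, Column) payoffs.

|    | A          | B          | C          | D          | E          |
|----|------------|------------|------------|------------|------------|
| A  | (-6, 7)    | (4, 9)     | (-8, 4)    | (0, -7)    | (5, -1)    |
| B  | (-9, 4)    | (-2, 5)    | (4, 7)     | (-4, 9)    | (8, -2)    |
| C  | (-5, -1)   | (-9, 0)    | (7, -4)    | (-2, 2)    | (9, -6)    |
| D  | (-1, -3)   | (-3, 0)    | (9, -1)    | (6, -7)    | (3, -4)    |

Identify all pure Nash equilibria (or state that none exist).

(A, B)

Check mutual best responses: a cell is a NE iff neither player can gain by unilaterally deviating.
Row's best responses — vs A: D (payoff -1); vs B: A (payoff 4); vs C: D (payoff 9); vs D: D (payoff 6); vs E: C (payoff 9).
Column's best responses — vs A: B (payoff 9); vs B: D (payoff 9); vs C: D (payoff 2); vs D: B (payoff 0).
The only mutual best response is (A, B); neither player gains by switching there.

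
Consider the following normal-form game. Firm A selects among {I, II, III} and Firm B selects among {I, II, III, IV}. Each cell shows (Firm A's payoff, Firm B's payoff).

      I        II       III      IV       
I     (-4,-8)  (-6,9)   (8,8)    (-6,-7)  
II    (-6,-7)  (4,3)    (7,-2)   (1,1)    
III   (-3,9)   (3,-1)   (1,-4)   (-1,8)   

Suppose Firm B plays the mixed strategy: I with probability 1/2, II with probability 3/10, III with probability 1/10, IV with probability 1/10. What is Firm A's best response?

III

Firm A's best reply maximizes expected payoff against the mix.
I: (1/2)·(-4) + (3/10)·(-6) + (1/10)·8 + (1/10)·(-6) = -18/5
II: (1/2)·(-6) + (3/10)·4 + (1/10)·7 + (1/10)·1 = -1
III: (1/2)·(-3) + (3/10)·3 + (1/10)·1 + (1/10)·(-1) = -3/5
Highest expected payoff is -3/5, from III.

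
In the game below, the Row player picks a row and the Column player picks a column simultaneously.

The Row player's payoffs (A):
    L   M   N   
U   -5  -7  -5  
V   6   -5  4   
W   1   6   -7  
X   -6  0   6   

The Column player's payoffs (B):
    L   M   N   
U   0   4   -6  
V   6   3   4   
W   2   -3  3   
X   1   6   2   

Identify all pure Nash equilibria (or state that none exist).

(V, L)

A profile is a Nash equilibrium when each player is best-responding to the other.
The Row player's best responses — vs L: V (payoff 6); vs M: W (payoff 6); vs N: X (payoff 6).
The Column player's best responses — vs U: M (payoff 4); vs V: L (payoff 6); vs W: N (payoff 3); vs X: M (payoff 6).
The only mutual best response is (V, L); neither player gains by switching there.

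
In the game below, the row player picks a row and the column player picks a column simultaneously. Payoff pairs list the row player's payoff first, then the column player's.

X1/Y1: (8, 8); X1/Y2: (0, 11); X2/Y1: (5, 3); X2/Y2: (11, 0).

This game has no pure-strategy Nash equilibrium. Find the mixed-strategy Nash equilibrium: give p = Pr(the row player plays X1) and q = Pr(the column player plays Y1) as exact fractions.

Each player's mixing probability is pinned down by making the *other* player indifferent.
The column player indifferent between Y1 and Y2: p·8 + (1−p)·3 = p·11 + (1−p)·0 ⟹ 3 + 5p = 0 + 11p ⟹ p = 1/2.
The row player indifferent between X1 and X2: q·8 + (1−q)·0 = q·5 + (1−q)·11 ⟹ 0 + 8q = 11 + (-6)q ⟹ q = 11/14.

p = 1/2, q = 11/14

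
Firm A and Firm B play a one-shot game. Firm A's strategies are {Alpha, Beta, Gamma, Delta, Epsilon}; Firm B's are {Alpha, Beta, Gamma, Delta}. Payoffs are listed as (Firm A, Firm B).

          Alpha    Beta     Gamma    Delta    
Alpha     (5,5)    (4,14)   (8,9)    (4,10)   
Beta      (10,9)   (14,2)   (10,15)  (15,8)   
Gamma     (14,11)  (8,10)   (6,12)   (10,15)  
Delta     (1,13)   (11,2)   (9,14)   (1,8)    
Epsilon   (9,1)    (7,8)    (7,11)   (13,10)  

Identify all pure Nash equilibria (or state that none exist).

A profile is a Nash equilibrium when each player is best-responding to the other.
Firm A's best responses — vs Alpha: Gamma (payoff 14); vs Beta: Beta (payoff 14); vs Gamma: Beta (payoff 10); vs Delta: Beta (payoff 15).
Firm B's best responses — vs Alpha: Beta (payoff 14); vs Beta: Gamma (payoff 15); vs Gamma: Delta (payoff 15); vs Delta: Gamma (payoff 14); vs Epsilon: Gamma (payoff 11).
The only mutual best response is (Beta, Gamma); neither player gains by switching there.

(Beta, Gamma)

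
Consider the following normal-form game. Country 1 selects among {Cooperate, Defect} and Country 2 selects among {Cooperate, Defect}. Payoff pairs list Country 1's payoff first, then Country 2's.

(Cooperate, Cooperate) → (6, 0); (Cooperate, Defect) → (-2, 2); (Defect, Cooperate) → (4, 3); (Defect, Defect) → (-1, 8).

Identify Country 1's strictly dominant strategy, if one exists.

No strictly dominant strategy

Check whether one of Country 1's strategies beats all alternatives regardless of what the opponent does.
Cooperate is not dominant: against Defect, Defect gives -1 > -2.
Defect is not dominant: against Cooperate, Cooperate gives 6 > 4.
No single strategy is best against every opponent action.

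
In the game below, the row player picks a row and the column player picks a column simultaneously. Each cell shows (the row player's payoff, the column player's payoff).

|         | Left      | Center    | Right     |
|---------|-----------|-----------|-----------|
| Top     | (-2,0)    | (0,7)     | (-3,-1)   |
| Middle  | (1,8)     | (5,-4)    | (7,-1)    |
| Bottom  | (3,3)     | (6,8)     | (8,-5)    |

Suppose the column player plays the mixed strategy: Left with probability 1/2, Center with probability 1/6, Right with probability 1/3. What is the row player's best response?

Bottom

The row player's best reply maximizes expected payoff against the mix.
Top: (1/2)·(-2) + (1/6)·0 + (1/3)·(-3) = -2
Middle: (1/2)·1 + (1/6)·5 + (1/3)·7 = 11/3
Bottom: (1/2)·3 + (1/6)·6 + (1/3)·8 = 31/6
Highest expected payoff is 31/6, from Bottom.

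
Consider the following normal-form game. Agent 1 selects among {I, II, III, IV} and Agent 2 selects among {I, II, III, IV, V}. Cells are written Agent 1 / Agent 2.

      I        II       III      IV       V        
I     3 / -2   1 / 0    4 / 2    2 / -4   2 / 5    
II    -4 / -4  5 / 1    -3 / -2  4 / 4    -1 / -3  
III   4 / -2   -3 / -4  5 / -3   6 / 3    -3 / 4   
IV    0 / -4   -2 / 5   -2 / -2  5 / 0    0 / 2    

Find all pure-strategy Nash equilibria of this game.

(I, V)

Find each player's best response to every opponent strategy; NE are the intersections.
Agent 1's best responses — vs I: III (payoff 4); vs II: II (payoff 5); vs III: III (payoff 5); vs IV: III (payoff 6); vs V: I (payoff 2).
Agent 2's best responses — vs I: V (payoff 5); vs II: IV (payoff 4); vs III: V (payoff 4); vs IV: II (payoff 5).
The only mutual best response is (I, V); neither player gains by switching there.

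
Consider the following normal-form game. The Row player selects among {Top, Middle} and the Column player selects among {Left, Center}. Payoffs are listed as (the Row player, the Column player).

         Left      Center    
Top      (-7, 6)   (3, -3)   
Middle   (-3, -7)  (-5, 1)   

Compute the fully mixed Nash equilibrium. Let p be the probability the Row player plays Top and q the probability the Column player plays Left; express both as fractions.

In a mixed NE each player is indifferent between their pure strategies, so the opponent's mix sets the indifference.
The Column player indifferent between Left and Center: p·6 + (1−p)·(-7) = p·(-3) + (1−p)·1 ⟹ (-7) + 13p = 1 + (-4)p ⟹ p = 8/17.
The Row player indifferent between Top and Middle: q·(-7) + (1−q)·3 = q·(-3) + (1−q)·(-5) ⟹ 3 + (-10)q = (-5) + 2q ⟹ q = 2/3.

p = 8/17, q = 2/3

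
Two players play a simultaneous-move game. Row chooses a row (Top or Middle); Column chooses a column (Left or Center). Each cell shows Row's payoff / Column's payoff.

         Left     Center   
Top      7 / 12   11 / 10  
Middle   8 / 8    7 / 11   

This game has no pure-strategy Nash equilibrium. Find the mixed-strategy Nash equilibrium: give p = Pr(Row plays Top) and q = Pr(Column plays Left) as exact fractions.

In a mixed NE each player is indifferent between their pure strategies, so the opponent's mix sets the indifference.
Column indifferent between Left and Center: p·12 + (1−p)·8 = p·10 + (1−p)·11 ⟹ 8 + 4p = 11 + (-1)p ⟹ p = 3/5.
Row indifferent between Top and Middle: q·7 + (1−q)·11 = q·8 + (1−q)·7 ⟹ 11 + (-4)q = 7 + 1q ⟹ q = 4/5.

p = 3/5, q = 4/5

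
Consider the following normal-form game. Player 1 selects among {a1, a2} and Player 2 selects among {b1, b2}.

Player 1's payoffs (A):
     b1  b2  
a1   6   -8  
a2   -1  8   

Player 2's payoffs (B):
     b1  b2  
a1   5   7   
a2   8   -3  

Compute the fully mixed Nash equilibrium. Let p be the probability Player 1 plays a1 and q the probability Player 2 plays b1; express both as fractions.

p = 11/13, q = 16/23

In a mixed NE each player is indifferent between their pure strategies, so the opponent's mix sets the indifference.
Player 2 indifferent between b1 and b2: p·5 + (1−p)·8 = p·7 + (1−p)·(-3) ⟹ 8 + (-3)p = (-3) + 10p ⟹ p = 11/13.
Player 1 indifferent between a1 and a2: q·6 + (1−q)·(-8) = q·(-1) + (1−q)·8 ⟹ (-8) + 14q = 8 + (-9)q ⟹ q = 16/23.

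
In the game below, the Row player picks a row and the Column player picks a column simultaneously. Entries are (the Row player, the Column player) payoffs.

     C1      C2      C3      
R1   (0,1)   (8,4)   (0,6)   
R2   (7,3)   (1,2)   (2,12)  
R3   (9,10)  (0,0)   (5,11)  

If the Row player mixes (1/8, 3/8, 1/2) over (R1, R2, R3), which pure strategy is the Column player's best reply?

The Column player's best reply maximizes expected payoff against the mix.
C1: (1/8)·1 + (3/8)·3 + (1/2)·10 = 25/4
C2: (1/8)·4 + (3/8)·2 + (1/2)·0 = 5/4
C3: (1/8)·6 + (3/8)·12 + (1/2)·11 = 43/4
Highest expected payoff is 43/4, from C3.

C3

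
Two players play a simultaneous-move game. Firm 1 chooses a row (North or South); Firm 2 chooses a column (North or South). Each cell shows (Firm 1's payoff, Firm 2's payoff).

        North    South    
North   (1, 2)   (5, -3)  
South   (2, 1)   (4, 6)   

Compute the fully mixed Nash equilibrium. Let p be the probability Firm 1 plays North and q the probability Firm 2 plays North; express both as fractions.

Each player's mixing probability is pinned down by making the *other* player indifferent.
Firm 2 indifferent between North and South: p·2 + (1−p)·1 = p·(-3) + (1−p)·6 ⟹ 1 + 1p = 6 + (-9)p ⟹ p = 1/2.
Firm 1 indifferent between North and South: q·1 + (1−q)·5 = q·2 + (1−q)·4 ⟹ 5 + (-4)q = 4 + (-2)q ⟹ q = 1/2.

p = 1/2, q = 1/2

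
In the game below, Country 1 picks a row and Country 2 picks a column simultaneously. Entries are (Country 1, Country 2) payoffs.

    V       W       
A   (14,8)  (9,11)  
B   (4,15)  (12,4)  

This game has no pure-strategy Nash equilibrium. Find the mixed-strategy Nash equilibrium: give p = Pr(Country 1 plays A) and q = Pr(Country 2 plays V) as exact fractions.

In a mixed NE each player is indifferent between their pure strategies, so the opponent's mix sets the indifference.
Country 2 indifferent between V and W: p·8 + (1−p)·15 = p·11 + (1−p)·4 ⟹ 15 + (-7)p = 4 + 7p ⟹ p = 11/14.
Country 1 indifferent between A and B: q·14 + (1−q)·9 = q·4 + (1−q)·12 ⟹ 9 + 5q = 12 + (-8)q ⟹ q = 3/13.

p = 11/14, q = 3/13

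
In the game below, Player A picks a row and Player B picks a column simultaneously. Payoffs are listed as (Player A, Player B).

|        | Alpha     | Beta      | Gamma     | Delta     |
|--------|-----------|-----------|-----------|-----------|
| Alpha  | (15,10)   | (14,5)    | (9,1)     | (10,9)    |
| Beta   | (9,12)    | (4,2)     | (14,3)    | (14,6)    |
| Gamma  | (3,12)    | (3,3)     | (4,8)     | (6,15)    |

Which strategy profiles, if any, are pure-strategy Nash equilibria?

(Alpha, Alpha)

Find each player's best response to every opponent strategy; NE are the intersections.
Player A's best responses — vs Alpha: Alpha (payoff 15); vs Beta: Alpha (payoff 14); vs Gamma: Beta (payoff 14); vs Delta: Beta (payoff 14).
Player B's best responses — vs Alpha: Alpha (payoff 10); vs Beta: Alpha (payoff 12); vs Gamma: Delta (payoff 15).
The only mutual best response is (Alpha, Alpha); neither player gains by switching there.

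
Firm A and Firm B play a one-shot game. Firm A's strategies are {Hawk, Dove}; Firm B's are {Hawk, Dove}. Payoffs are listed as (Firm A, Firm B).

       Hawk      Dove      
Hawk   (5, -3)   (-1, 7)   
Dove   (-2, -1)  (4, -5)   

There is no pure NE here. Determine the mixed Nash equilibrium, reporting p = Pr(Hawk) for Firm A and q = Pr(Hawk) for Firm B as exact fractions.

p = 2/7, q = 5/12

In a mixed NE each player is indifferent between their pure strategies, so the opponent's mix sets the indifference.
Firm B indifferent between Hawk and Dove: p·(-3) + (1−p)·(-1) = p·7 + (1−p)·(-5) ⟹ (-1) + (-2)p = (-5) + 12p ⟹ p = 2/7.
Firm A indifferent between Hawk and Dove: q·5 + (1−q)·(-1) = q·(-2) + (1−q)·4 ⟹ (-1) + 6q = 4 + (-6)q ⟹ q = 5/12.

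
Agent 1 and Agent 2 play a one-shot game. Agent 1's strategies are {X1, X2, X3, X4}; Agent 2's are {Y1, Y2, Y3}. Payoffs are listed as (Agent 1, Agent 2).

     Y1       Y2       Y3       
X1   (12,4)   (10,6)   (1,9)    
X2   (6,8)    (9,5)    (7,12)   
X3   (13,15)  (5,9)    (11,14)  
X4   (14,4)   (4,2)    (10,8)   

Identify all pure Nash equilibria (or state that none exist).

Find each player's best response to every opponent strategy; NE are the intersections.
Agent 1's best responses — vs Y1: X4 (payoff 14); vs Y2: X1 (payoff 10); vs Y3: X3 (payoff 11).
Agent 2's best responses — vs X1: Y3 (payoff 9); vs X2: Y3 (payoff 12); vs X3: Y1 (payoff 15); vs X4: Y3 (payoff 8).
No cell has both players best-responding. For instance, Agent 1's best reply to Y3 is X3, but against X3 Agent 2 prefers Y1 over Y3.

No pure-strategy Nash equilibrium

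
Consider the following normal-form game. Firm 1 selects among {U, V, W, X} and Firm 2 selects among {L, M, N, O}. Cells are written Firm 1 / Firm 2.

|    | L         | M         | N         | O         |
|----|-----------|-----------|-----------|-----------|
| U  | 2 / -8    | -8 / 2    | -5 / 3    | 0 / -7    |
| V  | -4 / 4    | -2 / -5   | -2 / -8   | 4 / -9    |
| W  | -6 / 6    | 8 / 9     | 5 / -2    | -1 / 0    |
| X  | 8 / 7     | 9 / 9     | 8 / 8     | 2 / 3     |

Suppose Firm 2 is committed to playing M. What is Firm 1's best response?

With Firm 2 fixed at M, Firm 1's payoffs are: U → -8, V → -2, W → 8, X → 9.
The maximum is 9, achieved by X.

X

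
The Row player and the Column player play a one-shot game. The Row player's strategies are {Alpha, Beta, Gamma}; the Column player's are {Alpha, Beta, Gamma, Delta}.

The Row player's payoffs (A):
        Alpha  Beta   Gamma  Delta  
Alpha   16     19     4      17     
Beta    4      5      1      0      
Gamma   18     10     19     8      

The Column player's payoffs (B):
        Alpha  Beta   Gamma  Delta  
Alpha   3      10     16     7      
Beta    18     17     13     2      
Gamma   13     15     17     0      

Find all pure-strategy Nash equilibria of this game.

(Gamma, Gamma)

Find each player's best response to every opponent strategy; NE are the intersections.
The Row player's best responses — vs Alpha: Gamma (payoff 18); vs Beta: Alpha (payoff 19); vs Gamma: Gamma (payoff 19); vs Delta: Alpha (payoff 17).
The Column player's best responses — vs Alpha: Gamma (payoff 16); vs Beta: Alpha (payoff 18); vs Gamma: Gamma (payoff 17).
The only mutual best response is (Gamma, Gamma); neither player gains by switching there.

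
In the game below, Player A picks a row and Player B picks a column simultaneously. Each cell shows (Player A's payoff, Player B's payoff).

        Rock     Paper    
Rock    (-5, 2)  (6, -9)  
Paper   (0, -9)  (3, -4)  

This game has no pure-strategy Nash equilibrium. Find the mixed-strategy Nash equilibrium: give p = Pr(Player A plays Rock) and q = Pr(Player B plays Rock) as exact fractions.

In a mixed NE each player is indifferent between their pure strategies, so the opponent's mix sets the indifference.
Player B indifferent between Rock and Paper: p·2 + (1−p)·(-9) = p·(-9) + (1−p)·(-4) ⟹ (-9) + 11p = (-4) + (-5)p ⟹ p = 5/16.
Player A indifferent between Rock and Paper: q·(-5) + (1−q)·6 = q·0 + (1−q)·3 ⟹ 6 + (-11)q = 3 + (-3)q ⟹ q = 3/8.

p = 5/16, q = 3/8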